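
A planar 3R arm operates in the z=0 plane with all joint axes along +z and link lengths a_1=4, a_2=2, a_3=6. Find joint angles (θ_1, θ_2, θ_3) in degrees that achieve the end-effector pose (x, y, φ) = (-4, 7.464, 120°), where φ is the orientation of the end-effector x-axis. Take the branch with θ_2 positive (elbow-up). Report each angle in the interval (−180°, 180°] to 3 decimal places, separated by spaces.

90.003 150.003 -120.006

wrist centre = target − a_3·(cos φ, sin φ) = (-1.0000, 2.2678)
cos θ_2 = (6.1431−4²−2²)/(2·4·2) = -0.8661; θ_2 = 150.0033° (elbow-up)
β = atan2(2.2678,-1.0000) = 113.7949°; ψ = atan2(0.9999,2.2679) = 23.7924°
θ_1 = β − ψ = 90.0025°
θ_3 = φ − θ_1 − θ_2 = -120.0058° (wrapped to (-180°,180°])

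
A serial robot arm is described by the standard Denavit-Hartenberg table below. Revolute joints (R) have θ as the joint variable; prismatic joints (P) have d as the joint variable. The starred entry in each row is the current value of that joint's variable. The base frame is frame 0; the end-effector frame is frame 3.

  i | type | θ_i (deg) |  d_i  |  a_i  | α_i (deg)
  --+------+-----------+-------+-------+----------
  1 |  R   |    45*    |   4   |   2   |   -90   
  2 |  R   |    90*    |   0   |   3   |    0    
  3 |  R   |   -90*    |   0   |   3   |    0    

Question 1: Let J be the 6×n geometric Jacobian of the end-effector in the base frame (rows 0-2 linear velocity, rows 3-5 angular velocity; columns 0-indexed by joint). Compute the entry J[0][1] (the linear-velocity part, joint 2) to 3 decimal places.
-2.121

axis z_1 = (-0.7071,0.7071,0.0000); lever o_n−o_1 = (2.1213,2.1213,-3.0000)
cross product → J_v[:, 1] = (-2.1213,-2.1213,-3.0000)
J_ω[:, 1] = z_1
entry J[0][1] = -2.1213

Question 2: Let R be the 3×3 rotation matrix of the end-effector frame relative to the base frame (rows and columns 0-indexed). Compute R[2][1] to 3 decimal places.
End-effector y-axis (col 1 of R) = (-0.0000,0.0000,-1.0000)
R[2][1] = -1.0000

-1.000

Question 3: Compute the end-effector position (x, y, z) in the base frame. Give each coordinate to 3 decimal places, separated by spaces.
after link 1: o_1 = (1.4142, 1.4142, 4.0000)
after link 2: o_2 = (1.4142, 1.4142, 1.0000)
after link 3: o_3 = (3.5355, 3.5355, 1.0000)

3.536 3.536 1.000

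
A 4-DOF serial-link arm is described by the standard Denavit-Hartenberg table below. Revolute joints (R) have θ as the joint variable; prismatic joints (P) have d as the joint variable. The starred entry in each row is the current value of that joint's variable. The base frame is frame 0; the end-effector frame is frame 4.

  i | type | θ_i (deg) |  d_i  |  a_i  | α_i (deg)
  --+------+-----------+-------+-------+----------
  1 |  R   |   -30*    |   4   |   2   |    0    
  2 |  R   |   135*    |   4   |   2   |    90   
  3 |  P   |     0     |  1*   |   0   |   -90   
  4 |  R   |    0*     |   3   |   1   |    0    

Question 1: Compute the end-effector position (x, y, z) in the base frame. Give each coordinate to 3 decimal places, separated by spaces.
after link 1: o_1 = (1.7321, -1.0000, 4.0000)
after link 2: o_2 = (1.2144, 0.9319, 8.0000)
after link 3: o_3 = (2.1803, 1.1907, 8.0000)
after link 4: o_4 = (1.9215, 2.1566, 11.0000)

1.922 2.157 11.000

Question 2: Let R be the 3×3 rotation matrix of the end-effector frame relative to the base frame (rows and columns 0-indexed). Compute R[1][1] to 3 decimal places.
End-effector y-axis (col 1 of R) = (-0.9659,-0.2588,0.0000)
R[1][1] = -0.2588

-0.259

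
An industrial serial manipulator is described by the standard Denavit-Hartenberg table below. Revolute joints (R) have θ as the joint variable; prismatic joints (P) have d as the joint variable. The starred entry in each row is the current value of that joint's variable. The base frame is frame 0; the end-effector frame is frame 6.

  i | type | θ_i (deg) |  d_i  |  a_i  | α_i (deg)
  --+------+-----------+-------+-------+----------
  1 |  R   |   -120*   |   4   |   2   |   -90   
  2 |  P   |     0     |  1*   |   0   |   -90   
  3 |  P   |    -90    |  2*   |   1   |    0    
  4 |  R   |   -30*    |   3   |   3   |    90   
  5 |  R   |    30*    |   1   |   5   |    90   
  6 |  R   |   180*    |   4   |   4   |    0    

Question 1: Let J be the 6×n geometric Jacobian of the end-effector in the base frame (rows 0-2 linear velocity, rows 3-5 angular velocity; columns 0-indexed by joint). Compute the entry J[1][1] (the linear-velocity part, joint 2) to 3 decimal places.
prismatic axis z_1 = (0.8660,-0.5000,0.0000)
J_v[:, 1] = z_1; J_ω[:, 1] = (0,0,0)
entry J[1][1] = -0.5000

-0.500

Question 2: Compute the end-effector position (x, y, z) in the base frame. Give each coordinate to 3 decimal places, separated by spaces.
6.598 -1.732 1.964

after link 1: o_1 = (-1.0000, -1.7321, 4.0000)
after link 2: o_2 = (-0.1340, -2.2321, 4.0000)
after link 3: o_3 = (0.7321, -2.7321, 2.0000)
after link 4: o_4 = (3.7321, -2.7321, -1.0000)
after link 5: o_5 = (8.0622, -1.7321, -3.5000)
after link 6: o_6 = (6.5981, -1.7321, 1.9641)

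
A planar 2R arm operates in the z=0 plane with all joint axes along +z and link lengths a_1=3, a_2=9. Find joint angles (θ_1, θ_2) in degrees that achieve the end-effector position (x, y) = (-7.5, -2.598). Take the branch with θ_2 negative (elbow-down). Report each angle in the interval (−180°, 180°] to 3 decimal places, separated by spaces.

cos θ_2 = (62.9996−3²−9²)/(2·3·9) = -0.5000; θ_2 = -120.0005° (elbow-down)
β = atan2(-2.5980,-7.5000) = -160.8939°; ψ = atan2(-7.7942,-1.5001) = -100.8939°
θ_1 = β − ψ = -60.0000°

-60.000 -120.000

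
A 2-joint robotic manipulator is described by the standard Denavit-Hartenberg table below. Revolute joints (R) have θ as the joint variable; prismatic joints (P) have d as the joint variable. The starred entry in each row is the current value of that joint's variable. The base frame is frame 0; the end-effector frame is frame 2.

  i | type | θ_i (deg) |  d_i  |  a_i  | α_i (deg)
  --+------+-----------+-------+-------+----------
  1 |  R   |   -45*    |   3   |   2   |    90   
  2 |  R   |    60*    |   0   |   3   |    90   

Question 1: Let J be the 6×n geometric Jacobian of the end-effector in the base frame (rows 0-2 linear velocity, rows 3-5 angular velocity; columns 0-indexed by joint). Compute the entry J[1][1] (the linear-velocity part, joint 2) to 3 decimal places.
1.837

axis z_1 = (-0.7071,-0.7071,0.0000); lever o_n−o_1 = (1.0607,-1.0607,2.5981)
cross product → J_v[:, 1] = (-1.8371,1.8371,1.5000)
J_ω[:, 1] = z_1
entry J[1][1] = 1.8371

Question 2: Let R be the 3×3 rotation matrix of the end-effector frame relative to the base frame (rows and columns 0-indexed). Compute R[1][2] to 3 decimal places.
-0.612

End-effector z-axis (col 2 of R) = (0.6124,-0.6124,-0.5000)
R[1][2] = -0.6124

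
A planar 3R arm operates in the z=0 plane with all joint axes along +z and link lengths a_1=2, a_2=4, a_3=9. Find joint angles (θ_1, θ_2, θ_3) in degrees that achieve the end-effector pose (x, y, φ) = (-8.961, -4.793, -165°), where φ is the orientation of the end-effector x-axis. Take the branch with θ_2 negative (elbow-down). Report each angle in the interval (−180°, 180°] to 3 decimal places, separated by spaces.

wrist centre = target − a_3·(cos φ, sin φ) = (-0.2677, -2.4636)
cos θ_2 = (6.1411−2²−4²)/(2·2·4) = -0.8662; θ_2 = -150.0178° (elbow-down)
β = atan2(-2.4636,-0.2677) = -96.2007°; ψ = atan2(-1.9989,-1.4647) = -126.2323°
θ_1 = β − ψ = 30.0315°
θ_3 = φ − θ_1 − θ_2 = -45.0138° (wrapped to (-180°,180°])

30.032 -150.018 -45.014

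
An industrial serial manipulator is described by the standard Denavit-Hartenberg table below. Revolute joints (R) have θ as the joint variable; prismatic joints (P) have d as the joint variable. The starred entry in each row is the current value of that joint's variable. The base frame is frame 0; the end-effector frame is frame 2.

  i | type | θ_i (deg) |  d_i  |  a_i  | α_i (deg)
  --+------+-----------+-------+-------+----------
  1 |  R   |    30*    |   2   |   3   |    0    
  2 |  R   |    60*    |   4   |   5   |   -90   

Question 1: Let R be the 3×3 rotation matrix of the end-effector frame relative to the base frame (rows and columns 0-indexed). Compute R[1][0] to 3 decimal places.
End-effector x-axis (col 0 of R) = (0.0000,1.0000,0.0000)
R[1][0] = 1.0000

1.000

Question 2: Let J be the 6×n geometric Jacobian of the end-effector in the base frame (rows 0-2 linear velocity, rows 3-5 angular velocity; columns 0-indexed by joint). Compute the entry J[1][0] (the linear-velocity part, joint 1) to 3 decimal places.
axis z_0 = ẑ; lever o_n−o_0 = (2.5981,6.5000,6.0000)
cross product → J_v[:, 0] = (-6.5000,2.5981,0.0000)
J_ω[:, 0] = z_0
entry J[1][0] = 2.5981

2.598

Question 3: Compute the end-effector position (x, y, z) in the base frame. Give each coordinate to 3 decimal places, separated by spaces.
2.598 6.500 6.000

after link 1: o_1 = (2.5981, 1.5000, 2.0000)
after link 2: o_2 = (2.5981, 6.5000, 6.0000)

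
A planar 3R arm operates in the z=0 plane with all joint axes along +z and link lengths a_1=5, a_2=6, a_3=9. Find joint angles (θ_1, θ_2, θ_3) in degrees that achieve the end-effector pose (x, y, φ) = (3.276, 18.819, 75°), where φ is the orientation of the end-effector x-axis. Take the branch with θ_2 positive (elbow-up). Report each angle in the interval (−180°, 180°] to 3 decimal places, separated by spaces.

60.002 45.002 -30.003

wrist centre = target − a_3·(cos φ, sin φ) = (0.9466, 10.1257)
cos θ_2 = (103.4252−5²−6²)/(2·5·6) = 0.7071; θ_2 = 45.0016° (elbow-up)
β = atan2(10.1257,0.9466) = 84.6591°; ψ = atan2(4.2428,9.2425) = 24.6574°
θ_1 = β − ψ = 60.0017°
θ_3 = φ − θ_1 − θ_2 = -30.0033° (wrapped to (-180°,180°])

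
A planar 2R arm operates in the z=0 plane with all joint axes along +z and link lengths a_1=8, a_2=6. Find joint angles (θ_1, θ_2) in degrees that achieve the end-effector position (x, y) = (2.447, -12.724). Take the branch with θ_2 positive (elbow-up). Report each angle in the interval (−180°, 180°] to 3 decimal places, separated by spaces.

cos θ_2 = (167.8880−8²−6²)/(2·8·6) = 0.7072; θ_2 = 44.9952° (elbow-up)
β = atan2(-12.7240,2.4470) = -79.1141°; ψ = atan2(4.2423,12.2430) = 19.1115°
θ_1 = β − ψ = -98.2257°

-98.226 44.995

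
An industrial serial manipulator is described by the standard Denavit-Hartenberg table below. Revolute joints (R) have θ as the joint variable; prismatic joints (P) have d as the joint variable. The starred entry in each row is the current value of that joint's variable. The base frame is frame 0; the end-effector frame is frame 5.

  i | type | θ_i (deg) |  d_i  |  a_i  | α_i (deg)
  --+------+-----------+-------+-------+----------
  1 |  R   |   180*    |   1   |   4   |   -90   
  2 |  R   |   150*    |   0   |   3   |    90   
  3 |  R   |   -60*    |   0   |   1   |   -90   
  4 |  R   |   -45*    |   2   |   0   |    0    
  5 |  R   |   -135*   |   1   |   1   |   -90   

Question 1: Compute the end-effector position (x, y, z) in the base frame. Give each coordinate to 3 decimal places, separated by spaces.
after link 1: o_1 = (-4.0000, 0.0000, 1.0000)
after link 2: o_2 = (-1.4019, 0.0000, -0.5000)
after link 3: o_3 = (-0.9689, 0.8660, -0.7500)
after link 4: o_4 = (0.5311, -0.1340, -1.6160)
after link 5: o_5 = (0.8481, -1.5000, -1.7990)

0.848 -1.500 -1.799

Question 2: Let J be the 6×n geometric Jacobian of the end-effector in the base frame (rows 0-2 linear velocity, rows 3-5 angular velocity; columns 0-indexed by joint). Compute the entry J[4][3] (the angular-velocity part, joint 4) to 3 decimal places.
-0.500

axis z_3 = (0.7500,-0.5000,-0.4330); lever o_n−o_3 = (1.8170,-2.3660,-1.0490)
cross product → J_v[:, 3] = (-0.5000,0.0000,-0.8660)
J_ω[:, 3] = z_3
entry J[4][3] = -0.5000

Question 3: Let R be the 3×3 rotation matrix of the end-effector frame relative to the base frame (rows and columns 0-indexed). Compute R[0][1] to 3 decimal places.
End-effector y-axis (col 1 of R) = (-0.7500,0.5000,0.4330)
R[0][1] = -0.7500

-0.750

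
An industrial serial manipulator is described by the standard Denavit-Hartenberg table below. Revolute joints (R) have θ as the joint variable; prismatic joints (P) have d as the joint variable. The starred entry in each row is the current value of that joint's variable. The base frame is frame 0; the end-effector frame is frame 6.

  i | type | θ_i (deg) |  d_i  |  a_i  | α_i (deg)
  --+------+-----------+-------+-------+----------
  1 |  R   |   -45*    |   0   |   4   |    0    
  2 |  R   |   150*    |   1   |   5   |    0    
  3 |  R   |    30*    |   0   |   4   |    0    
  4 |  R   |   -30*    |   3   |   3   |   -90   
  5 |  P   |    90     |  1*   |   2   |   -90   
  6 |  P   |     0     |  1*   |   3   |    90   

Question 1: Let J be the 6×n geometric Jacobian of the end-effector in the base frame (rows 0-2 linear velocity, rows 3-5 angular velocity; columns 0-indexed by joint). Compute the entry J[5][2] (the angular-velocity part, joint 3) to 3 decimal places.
axis z_2 = (0.0000,0.0000,1.0000); lever o_n−o_2 = (-4.3120,4.5015,-2.0000)
cross product → J_v[:, 2] = (-4.5015,-4.3120,0.0000)
J_ω[:, 2] = z_2
entry J[5][2] = 1.0000

1.000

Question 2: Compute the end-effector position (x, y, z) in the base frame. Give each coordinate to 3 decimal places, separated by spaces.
-2.778 6.503 -1.000

after link 1: o_1 = (2.8284, -2.8284, 0.0000)
after link 2: o_2 = (1.5343, 2.0012, 1.0000)
after link 3: o_3 = (-1.2941, 4.8296, 1.0000)
after link 4: o_4 = (-2.0706, 7.7274, 4.0000)
after link 5: o_5 = (-3.0365, 7.4686, 2.0000)
after link 6: o_6 = (-2.7777, 6.5027, -1.0000)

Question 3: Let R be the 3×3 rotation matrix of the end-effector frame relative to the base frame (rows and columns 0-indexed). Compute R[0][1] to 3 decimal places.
0.259

End-effector y-axis (col 1 of R) = (0.2588,-0.9659,-0.0000)
R[0][1] = 0.2588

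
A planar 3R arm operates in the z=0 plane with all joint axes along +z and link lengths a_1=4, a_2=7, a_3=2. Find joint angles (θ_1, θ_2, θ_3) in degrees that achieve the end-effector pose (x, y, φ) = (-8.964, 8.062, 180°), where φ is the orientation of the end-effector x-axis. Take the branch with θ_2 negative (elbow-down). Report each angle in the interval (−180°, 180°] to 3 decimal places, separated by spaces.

150.006 -30.009 60.003

wrist centre = target − a_3·(cos φ, sin φ) = (-6.9640, 8.0620)
cos θ_2 = (113.4931−4²−7²)/(2·4·7) = 0.8659; θ_2 = -30.0088° (elbow-down)
β = atan2(8.0620,-6.9640) = 130.8206°; ψ = atan2(-3.5009,10.0616) = -19.1852°
θ_1 = β − ψ = 150.0059°
θ_3 = φ − θ_1 − θ_2 = 60.0029° (wrapped to (-180°,180°])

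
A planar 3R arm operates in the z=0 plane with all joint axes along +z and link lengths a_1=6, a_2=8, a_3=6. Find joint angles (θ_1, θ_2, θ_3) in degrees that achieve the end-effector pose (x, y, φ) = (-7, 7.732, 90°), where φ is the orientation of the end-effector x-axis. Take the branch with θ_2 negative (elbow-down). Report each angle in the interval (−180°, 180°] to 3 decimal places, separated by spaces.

-120.000 -120.000 -30.000

wrist centre = target − a_3·(cos φ, sin φ) = (-7.0000, 1.7320)
cos θ_2 = (51.9998−6²−8²)/(2·6·8) = -0.5000; θ_2 = -120.0001° (elbow-down)
β = atan2(1.7320,-7.0000) = 166.1025°; ψ = atan2(-6.9282,2.0000) = -73.8980°
θ_1 = β − ψ = 240.0005°
θ_3 = φ − θ_1 − θ_2 = -30.0004° (wrapped to (-180°,180°])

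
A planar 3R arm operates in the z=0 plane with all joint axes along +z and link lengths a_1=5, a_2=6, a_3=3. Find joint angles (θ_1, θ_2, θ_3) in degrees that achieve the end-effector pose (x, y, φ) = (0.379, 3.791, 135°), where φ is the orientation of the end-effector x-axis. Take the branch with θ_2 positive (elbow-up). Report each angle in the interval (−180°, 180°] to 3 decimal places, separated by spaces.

wrist centre = target − a_3·(cos φ, sin φ) = (2.5003, 1.6697)
cos θ_2 = (9.0394−5²−6²)/(2·5·6) = -0.8660; θ_2 = 149.9982° (elbow-up)
β = atan2(1.6697,2.5003) = 33.7345°; ψ = atan2(3.0002,-0.1961) = 93.7389°
θ_1 = β − ψ = -60.0044°
θ_3 = φ − θ_1 − θ_2 = 45.0063° (wrapped to (-180°,180°])

-60.004 149.998 45.006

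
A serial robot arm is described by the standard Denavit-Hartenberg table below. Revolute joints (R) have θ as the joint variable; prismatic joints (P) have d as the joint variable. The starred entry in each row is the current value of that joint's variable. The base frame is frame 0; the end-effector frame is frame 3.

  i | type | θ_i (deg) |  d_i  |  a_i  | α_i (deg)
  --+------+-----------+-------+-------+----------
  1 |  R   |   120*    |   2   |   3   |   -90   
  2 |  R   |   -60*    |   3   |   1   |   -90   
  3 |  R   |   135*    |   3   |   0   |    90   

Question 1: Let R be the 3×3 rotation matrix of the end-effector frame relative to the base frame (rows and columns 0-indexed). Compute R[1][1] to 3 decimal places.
End-effector y-axis (col 1 of R) = (-0.4330,0.7500,-0.5000)
R[1][1] = 0.7500

0.750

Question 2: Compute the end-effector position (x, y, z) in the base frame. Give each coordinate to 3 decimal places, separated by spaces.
-5.647 3.781 1.366

after link 1: o_1 = (-1.5000, 2.5981, 2.0000)
after link 2: o_2 = (-4.3481, 1.5311, 2.8660)
after link 3: o_3 = (-5.6471, 3.7811, 1.3660)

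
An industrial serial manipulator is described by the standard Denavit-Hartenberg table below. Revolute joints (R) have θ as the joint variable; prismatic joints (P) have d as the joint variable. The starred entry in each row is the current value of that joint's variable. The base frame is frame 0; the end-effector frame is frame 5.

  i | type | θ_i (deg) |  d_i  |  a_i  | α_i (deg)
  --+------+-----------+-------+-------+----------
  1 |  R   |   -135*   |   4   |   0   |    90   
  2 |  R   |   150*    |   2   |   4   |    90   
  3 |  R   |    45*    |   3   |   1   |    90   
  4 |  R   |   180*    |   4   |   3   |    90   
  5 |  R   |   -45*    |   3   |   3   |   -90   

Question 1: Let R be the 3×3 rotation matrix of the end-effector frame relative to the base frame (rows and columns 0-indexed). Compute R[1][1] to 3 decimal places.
0.354

End-effector y-axis (col 1 of R) = (0.3536,0.3536,-0.8660)
R[1][1] = 0.3536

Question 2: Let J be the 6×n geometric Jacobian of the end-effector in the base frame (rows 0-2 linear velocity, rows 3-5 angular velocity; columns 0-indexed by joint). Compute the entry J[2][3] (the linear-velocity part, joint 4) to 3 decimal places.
axis z_3 = (0.9330,-0.0670,0.3536); lever o_n−o_3 = (1.0352,-5.9648,1.4516)
cross product → J_v[:, 3] = (2.0116,-0.9884,-5.4959)
J_ω[:, 3] = z_3
entry J[2][3] = -5.4959

-5.496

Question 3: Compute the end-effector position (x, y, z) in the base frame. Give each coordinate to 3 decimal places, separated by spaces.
after link 1: o_1 = (0.0000, 0.0000, 4.0000)
after link 2: o_2 = (1.0353, 3.8637, 6.0000)
after link 3: o_3 = (-0.0924, 3.7361, 8.9516)
after link 4: o_4 = (3.8406, 0.6691, 9.3052)
after link 5: o_5 = (0.9429, -2.2287, 10.4033)

0.943 -2.229 10.403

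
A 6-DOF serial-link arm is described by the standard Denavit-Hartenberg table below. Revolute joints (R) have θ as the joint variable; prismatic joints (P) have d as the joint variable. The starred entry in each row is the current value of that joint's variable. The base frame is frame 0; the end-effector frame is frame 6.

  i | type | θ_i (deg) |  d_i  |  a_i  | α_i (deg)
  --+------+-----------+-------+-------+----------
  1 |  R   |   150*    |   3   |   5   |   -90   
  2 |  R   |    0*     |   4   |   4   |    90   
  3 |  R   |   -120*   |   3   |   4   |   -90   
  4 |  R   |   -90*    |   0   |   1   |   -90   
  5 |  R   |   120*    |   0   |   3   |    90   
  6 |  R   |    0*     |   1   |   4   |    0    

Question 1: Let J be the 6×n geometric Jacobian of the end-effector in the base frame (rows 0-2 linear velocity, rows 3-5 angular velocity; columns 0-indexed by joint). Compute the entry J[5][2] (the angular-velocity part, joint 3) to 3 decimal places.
1.000

axis z_2 = (0.0000,0.0000,1.0000); lever o_n−o_2 = (6.7452,-3.6830,1.3660)
cross product → J_v[:, 2] = (3.6830,6.7452,-0.0000)
J_ω[:, 2] = z_2
entry J[5][2] = 1.0000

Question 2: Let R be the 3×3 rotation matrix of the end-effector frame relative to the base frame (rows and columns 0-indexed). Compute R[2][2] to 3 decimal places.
0.866

End-effector z-axis (col 2 of R) = (0.2500,-0.4330,0.8660)
R[2][2] = 0.8660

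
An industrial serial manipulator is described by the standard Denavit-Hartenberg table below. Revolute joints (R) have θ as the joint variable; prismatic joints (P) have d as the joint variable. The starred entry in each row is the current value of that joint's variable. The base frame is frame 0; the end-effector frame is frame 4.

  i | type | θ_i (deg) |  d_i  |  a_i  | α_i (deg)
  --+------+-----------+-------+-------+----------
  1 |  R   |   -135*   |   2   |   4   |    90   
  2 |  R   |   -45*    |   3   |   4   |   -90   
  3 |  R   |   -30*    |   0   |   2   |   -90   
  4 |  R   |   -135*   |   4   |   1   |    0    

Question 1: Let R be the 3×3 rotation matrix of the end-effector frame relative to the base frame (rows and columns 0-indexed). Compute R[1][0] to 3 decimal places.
-0.297

End-effector x-axis (col 0 of R) = (0.2026,-0.2974,0.9330)
R[1][0] = -0.2974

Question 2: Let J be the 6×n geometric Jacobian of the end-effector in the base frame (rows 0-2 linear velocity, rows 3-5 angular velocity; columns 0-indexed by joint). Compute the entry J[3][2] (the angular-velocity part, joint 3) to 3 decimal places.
axis z_2 = (-0.5000,-0.5000,0.7071); lever o_n−o_2 = (0.0790,-3.9058,-1.7059)
cross product → J_v[:, 2] = (3.6148,-0.7971,1.9924)
J_ω[:, 2] = z_2
entry J[3][2] = -0.5000

-0.500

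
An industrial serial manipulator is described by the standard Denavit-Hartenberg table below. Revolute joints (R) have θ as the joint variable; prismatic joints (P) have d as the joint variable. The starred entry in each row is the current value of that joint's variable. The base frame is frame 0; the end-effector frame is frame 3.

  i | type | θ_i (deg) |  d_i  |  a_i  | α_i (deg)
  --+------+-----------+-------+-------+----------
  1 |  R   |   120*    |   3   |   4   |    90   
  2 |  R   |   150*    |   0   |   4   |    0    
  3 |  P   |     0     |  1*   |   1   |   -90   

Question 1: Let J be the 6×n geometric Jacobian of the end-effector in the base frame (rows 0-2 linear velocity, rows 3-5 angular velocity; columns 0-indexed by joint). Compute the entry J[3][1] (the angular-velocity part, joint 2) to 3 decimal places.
axis z_1 = (0.8660,0.5000,0.0000); lever o_n−o_1 = (3.0311,-3.2500,2.5000)
cross product → J_v[:, 1] = (1.2500,-2.1651,-4.3301)
J_ω[:, 1] = z_1
entry J[3][1] = 0.8660

0.866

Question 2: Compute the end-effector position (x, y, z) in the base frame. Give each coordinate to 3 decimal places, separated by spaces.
1.031 0.214 5.500

after link 1: o_1 = (-2.0000, 3.4641, 3.0000)
after link 2: o_2 = (-0.2679, 0.4641, 5.0000)
after link 3: o_3 = (1.0311, 0.2141, 5.5000)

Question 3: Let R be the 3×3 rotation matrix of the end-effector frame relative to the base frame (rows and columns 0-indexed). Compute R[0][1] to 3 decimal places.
End-effector y-axis (col 1 of R) = (-0.8660,-0.5000,-0.0000)
R[0][1] = -0.8660

-0.866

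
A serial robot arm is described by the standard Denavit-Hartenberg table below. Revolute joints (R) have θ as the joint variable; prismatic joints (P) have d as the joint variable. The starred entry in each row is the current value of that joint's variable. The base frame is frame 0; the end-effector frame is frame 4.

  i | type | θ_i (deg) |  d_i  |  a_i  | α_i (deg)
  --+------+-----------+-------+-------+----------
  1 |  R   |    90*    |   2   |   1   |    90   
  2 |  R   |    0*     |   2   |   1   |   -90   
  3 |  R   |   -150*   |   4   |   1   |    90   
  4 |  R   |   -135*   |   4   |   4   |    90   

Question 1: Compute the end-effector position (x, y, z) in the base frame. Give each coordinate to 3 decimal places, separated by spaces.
after link 1: o_1 = (0.0000, 1.0000, 2.0000)
after link 2: o_2 = (2.0000, 2.0000, 2.0000)
after link 3: o_3 = (2.5000, 1.1340, 6.0000)
after link 4: o_4 = (-2.3783, 1.5835, 3.1716)

-2.378 1.583 3.172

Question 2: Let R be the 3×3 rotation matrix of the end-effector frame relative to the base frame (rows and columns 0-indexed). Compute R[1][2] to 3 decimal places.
End-effector z-axis (col 2 of R) = (-0.3536,0.6124,0.7071)
R[1][2] = 0.6124

0.612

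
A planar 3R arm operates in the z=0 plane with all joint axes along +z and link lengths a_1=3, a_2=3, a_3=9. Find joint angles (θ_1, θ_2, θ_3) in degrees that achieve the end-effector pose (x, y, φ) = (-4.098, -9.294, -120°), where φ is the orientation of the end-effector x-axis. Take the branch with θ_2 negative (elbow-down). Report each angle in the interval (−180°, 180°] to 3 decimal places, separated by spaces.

0.007 -150.004 29.997

wrist centre = target − a_3·(cos φ, sin φ) = (0.4020, -1.4998)
cos θ_2 = (2.4109−3²−3²)/(2·3·3) = -0.8661; θ_2 = -150.0040° (elbow-down)
β = atan2(-1.4998,0.4020) = -74.9951°; ψ = atan2(-1.4998,0.4018) = -75.0020°
θ_1 = β − ψ = 0.0069°
θ_3 = φ − θ_1 − θ_2 = 29.9971° (wrapped to (-180°,180°])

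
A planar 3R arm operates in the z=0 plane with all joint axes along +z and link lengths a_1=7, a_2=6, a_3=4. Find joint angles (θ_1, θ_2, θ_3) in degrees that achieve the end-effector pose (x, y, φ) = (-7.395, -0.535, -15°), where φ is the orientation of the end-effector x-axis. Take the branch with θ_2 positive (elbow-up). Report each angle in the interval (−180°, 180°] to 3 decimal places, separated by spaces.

150.002 59.993 135.005

wrist centre = target − a_3·(cos φ, sin φ) = (-11.2587, 0.5003)
cos θ_2 = (127.0087−7²−6²)/(2·7·6) = 0.5001; θ_2 = 59.9932° (elbow-up)
β = atan2(0.5003,-11.2587) = 177.4558°; ψ = atan2(5.1958,10.0006) = 27.4540°
θ_1 = β − ψ = 150.0017°
θ_3 = φ − θ_1 − θ_2 = 135.0051° (wrapped to (-180°,180°])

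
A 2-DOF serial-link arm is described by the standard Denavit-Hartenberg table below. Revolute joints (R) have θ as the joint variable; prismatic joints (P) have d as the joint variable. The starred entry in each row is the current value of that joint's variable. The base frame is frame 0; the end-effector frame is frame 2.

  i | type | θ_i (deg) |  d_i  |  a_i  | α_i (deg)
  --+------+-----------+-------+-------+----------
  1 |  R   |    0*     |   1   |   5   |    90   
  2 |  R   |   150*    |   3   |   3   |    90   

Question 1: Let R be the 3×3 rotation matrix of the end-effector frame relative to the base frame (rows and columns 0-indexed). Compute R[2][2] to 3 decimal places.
0.866

End-effector z-axis (col 2 of R) = (0.5000,-0.0000,0.8660)
R[2][2] = 0.8660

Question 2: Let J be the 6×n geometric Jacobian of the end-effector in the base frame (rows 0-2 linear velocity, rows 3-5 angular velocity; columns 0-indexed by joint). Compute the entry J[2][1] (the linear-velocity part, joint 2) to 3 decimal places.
-2.598

axis z_1 = (0.0000,-1.0000,0.0000); lever o_n−o_1 = (-2.5981,-3.0000,1.5000)
cross product → J_v[:, 1] = (-1.5000,-0.0000,-2.5981)
J_ω[:, 1] = z_1
entry J[2][1] = -2.5981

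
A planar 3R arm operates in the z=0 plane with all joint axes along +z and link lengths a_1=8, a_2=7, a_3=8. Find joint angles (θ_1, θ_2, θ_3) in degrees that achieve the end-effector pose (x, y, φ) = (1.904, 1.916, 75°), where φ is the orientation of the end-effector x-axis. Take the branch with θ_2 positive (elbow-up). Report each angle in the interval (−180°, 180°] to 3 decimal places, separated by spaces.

-149.999 135.003 89.996

wrist centre = target − a_3·(cos φ, sin φ) = (-0.1666, -5.8114)
cos θ_2 = (33.8002−8²−7²)/(2·8·7) = -0.7071; θ_2 = 135.0028° (elbow-up)
β = atan2(-5.8114,-0.1666) = -91.6416°; ψ = atan2(4.9495,3.0500) = 58.3576°
θ_1 = β − ψ = -149.9992°
θ_3 = φ − θ_1 − θ_2 = 89.9964° (wrapped to (-180°,180°])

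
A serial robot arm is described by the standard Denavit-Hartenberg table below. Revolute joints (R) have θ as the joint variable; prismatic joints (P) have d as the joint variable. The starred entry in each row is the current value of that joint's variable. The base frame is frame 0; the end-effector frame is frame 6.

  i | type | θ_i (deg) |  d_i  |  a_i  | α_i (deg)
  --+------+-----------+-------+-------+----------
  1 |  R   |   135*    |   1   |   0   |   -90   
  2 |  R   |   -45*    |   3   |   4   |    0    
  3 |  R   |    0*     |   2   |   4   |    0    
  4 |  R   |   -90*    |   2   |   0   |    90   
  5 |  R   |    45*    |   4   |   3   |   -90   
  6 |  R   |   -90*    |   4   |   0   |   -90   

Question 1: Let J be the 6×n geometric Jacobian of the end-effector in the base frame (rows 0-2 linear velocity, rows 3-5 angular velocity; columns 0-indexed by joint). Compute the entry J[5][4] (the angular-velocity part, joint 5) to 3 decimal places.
-0.707

axis z_4 = (0.5000,-0.5000,-0.7071); lever o_n−o_4 = (-1.8536,-5.1464,-3.3284)
cross product → J_v[:, 4] = (-1.9749,2.9749,-3.5000)
J_ω[:, 4] = z_4
entry J[5][4] = -0.7071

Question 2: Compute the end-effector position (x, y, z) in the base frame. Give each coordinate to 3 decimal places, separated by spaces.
after link 1: o_1 = (0.0000, 0.0000, 1.0000)
after link 2: o_2 = (-4.1213, -0.1213, 3.8284)
after link 3: o_3 = (-7.5355, 0.4645, 6.6569)
after link 4: o_4 = (-8.9497, -0.9497, 6.6569)
after link 5: o_5 = (-7.3891, -5.5104, 5.3284)
after link 6: o_6 = (-10.8033, -6.0962, 3.3284)

-10.803 -6.096 3.328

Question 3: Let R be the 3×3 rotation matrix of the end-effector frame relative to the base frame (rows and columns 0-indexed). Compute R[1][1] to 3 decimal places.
End-effector y-axis (col 1 of R) = (0.8536,0.1464,0.5000)
R[1][1] = 0.1464

0.146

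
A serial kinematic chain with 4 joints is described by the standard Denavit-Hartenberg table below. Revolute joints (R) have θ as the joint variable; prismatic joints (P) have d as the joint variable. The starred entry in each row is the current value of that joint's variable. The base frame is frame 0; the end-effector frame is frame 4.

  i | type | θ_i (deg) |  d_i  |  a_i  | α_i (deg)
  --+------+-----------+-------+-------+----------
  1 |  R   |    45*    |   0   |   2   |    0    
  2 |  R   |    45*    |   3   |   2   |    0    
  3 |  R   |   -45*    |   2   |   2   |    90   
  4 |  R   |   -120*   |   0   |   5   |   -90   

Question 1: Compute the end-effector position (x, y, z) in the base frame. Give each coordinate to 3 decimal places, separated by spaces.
after link 1: o_1 = (1.4142, 1.4142, 0.0000)
after link 2: o_2 = (1.4142, 3.4142, 3.0000)
after link 3: o_3 = (2.8284, 4.8284, 5.0000)
after link 4: o_4 = (1.0607, 3.0607, 0.6699)

1.061 3.061 0.670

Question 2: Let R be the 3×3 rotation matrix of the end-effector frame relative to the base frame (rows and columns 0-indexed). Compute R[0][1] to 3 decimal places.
-0.707

End-effector y-axis (col 1 of R) = (-0.7071,0.7071,-0.0000)
R[0][1] = -0.7071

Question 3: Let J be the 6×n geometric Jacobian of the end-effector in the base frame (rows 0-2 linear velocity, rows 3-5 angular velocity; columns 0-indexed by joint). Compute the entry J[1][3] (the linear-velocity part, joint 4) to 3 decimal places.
axis z_3 = (0.7071,-0.7071,0.0000); lever o_n−o_3 = (-1.7678,-1.7678,-4.3301)
cross product → J_v[:, 3] = (3.0619,3.0619,-2.5000)
J_ω[:, 3] = z_3
entry J[1][3] = 3.0619

3.062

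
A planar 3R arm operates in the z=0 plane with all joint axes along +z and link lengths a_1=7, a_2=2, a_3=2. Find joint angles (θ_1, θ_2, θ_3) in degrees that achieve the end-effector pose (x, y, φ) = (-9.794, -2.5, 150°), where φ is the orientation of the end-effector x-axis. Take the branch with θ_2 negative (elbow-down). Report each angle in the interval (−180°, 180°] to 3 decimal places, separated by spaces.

wrist centre = target − a_3·(cos φ, sin φ) = (-8.0619, -3.5000)
cos θ_2 = (77.2450−7²−2²)/(2·7·2) = 0.8659; θ_2 = -30.0151° (elbow-down)
β = atan2(-3.5000,-8.0619) = -156.5325°; ψ = atan2(-1.0005,8.7318) = -6.5362°
θ_1 = β − ψ = -149.9963°
θ_3 = φ − θ_1 − θ_2 = -29.9887° (wrapped to (-180°,180°])

-149.996 -30.015 -29.989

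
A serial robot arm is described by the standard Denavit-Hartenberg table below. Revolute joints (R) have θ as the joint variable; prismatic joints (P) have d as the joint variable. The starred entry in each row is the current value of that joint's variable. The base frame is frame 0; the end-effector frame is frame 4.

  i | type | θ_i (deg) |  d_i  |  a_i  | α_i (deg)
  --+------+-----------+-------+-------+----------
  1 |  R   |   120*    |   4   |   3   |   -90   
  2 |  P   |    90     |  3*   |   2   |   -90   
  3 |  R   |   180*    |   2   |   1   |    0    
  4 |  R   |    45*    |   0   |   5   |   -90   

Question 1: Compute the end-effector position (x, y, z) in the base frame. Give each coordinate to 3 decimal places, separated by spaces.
after link 1: o_1 = (-1.5000, 2.5981, 4.0000)
after link 2: o_2 = (-4.0981, 1.0981, 2.0000)
after link 3: o_3 = (-3.0981, -0.6340, 3.0000)
after link 4: o_4 = (-6.1599, -2.4017, 6.5355)

-6.160 -2.402 6.536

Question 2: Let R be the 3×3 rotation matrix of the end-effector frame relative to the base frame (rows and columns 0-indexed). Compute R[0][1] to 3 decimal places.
End-effector y-axis (col 1 of R) = (-0.5000,0.8660,0.0000)
R[0][1] = -0.5000

-0.500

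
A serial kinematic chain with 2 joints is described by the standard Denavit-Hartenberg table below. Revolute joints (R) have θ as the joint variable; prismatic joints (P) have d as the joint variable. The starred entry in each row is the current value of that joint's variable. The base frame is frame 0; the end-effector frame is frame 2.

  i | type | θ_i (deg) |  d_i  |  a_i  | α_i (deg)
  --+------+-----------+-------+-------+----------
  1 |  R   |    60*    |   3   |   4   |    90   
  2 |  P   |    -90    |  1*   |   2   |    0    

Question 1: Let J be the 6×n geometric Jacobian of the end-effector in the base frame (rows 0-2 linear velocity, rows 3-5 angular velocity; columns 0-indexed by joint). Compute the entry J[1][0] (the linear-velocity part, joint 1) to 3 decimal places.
axis z_0 = ẑ; lever o_n−o_0 = (2.8660,2.9641,1.0000)
cross product → J_v[:, 0] = (-2.9641,2.8660,0.0000)
J_ω[:, 0] = z_0
entry J[1][0] = 2.8660

2.866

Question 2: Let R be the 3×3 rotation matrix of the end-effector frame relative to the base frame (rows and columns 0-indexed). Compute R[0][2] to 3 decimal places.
End-effector z-axis (col 2 of R) = (0.8660,-0.5000,0.0000)
R[0][2] = 0.8660

0.866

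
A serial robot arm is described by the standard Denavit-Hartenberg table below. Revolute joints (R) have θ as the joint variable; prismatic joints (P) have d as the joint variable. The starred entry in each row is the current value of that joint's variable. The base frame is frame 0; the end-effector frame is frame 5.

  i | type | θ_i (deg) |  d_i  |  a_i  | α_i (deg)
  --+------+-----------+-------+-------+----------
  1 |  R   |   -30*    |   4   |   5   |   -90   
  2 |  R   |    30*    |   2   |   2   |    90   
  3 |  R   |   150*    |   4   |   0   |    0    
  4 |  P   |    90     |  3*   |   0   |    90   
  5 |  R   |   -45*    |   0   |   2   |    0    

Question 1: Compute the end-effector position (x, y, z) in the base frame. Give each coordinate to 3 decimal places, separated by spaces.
after link 1: o_1 = (4.3301, -2.5000, 4.0000)
after link 2: o_2 = (6.8301, -1.6340, 3.0000)
after link 3: o_3 = (8.5622, -2.6340, 6.4641)
after link 4: o_4 = (9.8612, -3.3840, 9.0622)
after link 5: o_5 = (8.1061, -3.7849, 8.1910)

8.106 -3.785 8.191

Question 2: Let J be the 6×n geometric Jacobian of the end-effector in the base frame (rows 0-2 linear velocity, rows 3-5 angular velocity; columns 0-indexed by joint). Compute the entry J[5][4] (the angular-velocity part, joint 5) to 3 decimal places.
0.433

axis z_4 = (-0.3995,0.8080,0.4330); lever o_n−o_4 = (-1.7551,-0.4009,-0.8712)
cross product → J_v[:, 4] = (-0.5303,-1.1080,1.5783)
J_ω[:, 4] = z_4
entry J[5][4] = 0.4330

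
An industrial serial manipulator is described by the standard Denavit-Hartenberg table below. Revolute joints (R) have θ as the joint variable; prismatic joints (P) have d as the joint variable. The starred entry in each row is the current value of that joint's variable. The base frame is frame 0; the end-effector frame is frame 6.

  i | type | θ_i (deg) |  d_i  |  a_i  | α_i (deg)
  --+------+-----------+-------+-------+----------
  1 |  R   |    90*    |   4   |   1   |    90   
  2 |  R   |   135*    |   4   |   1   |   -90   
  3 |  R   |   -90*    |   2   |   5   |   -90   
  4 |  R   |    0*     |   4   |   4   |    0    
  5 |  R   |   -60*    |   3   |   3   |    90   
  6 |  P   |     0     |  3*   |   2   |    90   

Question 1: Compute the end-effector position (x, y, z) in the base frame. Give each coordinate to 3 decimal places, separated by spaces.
12.902 -10.194 4.120

after link 1: o_1 = (0.0000, 1.0000, 4.0000)
after link 2: o_2 = (4.0000, 0.2929, 4.7071)
after link 3: o_3 = (9.0000, -1.1213, 3.2929)
after link 4: o_4 = (13.0000, -3.9497, 6.1213)
after link 5: o_5 = (14.5000, -7.9082, 6.4055)
after link 6: o_6 = (12.9019, -10.1936, 4.1201)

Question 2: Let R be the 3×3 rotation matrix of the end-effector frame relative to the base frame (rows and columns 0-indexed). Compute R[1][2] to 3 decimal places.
0.707

End-effector z-axis (col 2 of R) = (0.0000,0.7071,-0.7071)
R[1][2] = 0.7071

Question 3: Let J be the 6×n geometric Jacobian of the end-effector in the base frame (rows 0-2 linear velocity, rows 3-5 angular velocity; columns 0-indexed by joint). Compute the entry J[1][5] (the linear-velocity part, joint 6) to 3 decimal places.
-0.354

prismatic axis z_5 = (-0.8660,-0.3536,-0.3536)
J_v[:, 5] = z_5; J_ω[:, 5] = (0,0,0)
entry J[1][5] = -0.3536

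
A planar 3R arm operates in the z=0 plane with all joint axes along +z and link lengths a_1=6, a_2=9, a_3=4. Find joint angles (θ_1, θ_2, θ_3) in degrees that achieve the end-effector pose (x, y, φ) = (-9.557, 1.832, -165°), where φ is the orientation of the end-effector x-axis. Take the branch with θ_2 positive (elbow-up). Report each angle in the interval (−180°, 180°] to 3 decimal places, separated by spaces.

59.998 134.998 0.004

wrist centre = target − a_3·(cos φ, sin φ) = (-5.6933, 2.8673)
cos θ_2 = (40.6349−6²−9²)/(2·6·9) = -0.7071; θ_2 = 134.9982° (elbow-up)
β = atan2(2.8673,-5.6933) = 153.2691°; ψ = atan2(6.3642,-0.3638) = 93.2713°
θ_1 = β − ψ = 59.9978°
θ_3 = φ − θ_1 − θ_2 = 0.0040° (wrapped to (-180°,180°])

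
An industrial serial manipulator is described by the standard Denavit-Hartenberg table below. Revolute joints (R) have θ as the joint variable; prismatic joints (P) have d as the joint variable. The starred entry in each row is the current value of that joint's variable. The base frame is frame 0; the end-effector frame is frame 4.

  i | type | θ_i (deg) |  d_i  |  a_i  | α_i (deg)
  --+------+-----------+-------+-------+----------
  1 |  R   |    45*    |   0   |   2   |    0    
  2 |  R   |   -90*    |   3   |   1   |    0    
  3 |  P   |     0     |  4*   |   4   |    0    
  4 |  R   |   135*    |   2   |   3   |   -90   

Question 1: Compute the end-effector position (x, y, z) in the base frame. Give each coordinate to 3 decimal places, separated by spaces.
4.950 0.879 9.000

after link 1: o_1 = (1.4142, 1.4142, 0.0000)
after link 2: o_2 = (2.1213, 0.7071, 3.0000)
after link 3: o_3 = (4.9497, -2.1213, 7.0000)
after link 4: o_4 = (4.9497, 0.8787, 9.0000)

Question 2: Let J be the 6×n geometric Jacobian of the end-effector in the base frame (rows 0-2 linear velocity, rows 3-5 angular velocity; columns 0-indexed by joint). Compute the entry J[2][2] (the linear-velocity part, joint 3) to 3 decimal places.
prismatic axis z_2 = (0.0000,0.0000,1.0000)
J_v[:, 2] = z_2; J_ω[:, 2] = (0,0,0)
entry J[2][2] = 1.0000

1.000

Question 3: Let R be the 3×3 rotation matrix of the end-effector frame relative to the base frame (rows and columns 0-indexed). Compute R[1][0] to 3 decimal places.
1.000

End-effector x-axis (col 0 of R) = (0.0000,1.0000,0.0000)
R[1][0] = 1.0000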